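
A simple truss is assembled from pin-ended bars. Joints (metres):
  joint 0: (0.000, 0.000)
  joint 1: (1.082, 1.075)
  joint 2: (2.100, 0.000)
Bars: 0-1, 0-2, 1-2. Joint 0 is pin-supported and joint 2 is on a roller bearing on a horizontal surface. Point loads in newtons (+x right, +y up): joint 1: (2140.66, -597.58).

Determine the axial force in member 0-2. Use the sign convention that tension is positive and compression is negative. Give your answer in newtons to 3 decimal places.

1329.281

N=3 nodes, M=3 members, R=3 reactions → 2N=6, M+R=6
member 0 (0-1): L=1.5252, (cx,cy)=(0.7094,0.7048)
member 1 (0-2): L=2.1000, (cx,cy)=(1.0000,0.0000)
member 2 (1-2): L=1.4805, (cx,cy)=(0.6876,-0.7261)
solve A·x = −loads:
  F[0-1] = +1143.7578 N (tension)
  F[0-2] = +1329.2808 N (tension)
  F[1-2] = -1933.2328 N (compression)
  Rx@0 = -2140.6600 N
  Ry@0 = -806.1300 N
  Ry@2 = +1403.7100 N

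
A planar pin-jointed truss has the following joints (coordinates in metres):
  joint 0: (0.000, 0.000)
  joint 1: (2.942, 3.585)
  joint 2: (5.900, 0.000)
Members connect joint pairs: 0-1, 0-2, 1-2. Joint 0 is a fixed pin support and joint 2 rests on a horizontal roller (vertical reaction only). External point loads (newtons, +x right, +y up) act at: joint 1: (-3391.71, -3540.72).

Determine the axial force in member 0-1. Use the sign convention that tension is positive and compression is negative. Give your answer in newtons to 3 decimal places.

-4962.399

N=3 nodes, M=3 members, R=3 reactions → 2N=6, M+R=6
member 0 (0-1): L=4.6376, (cx,cy)=(0.6344,0.7730)
member 1 (0-2): L=5.9000, (cx,cy)=(1.0000,0.0000)
member 2 (1-2): L=4.6478, (cx,cy)=(0.6364,-0.7713)
solve A·x = −loads:
  F[0-1] = -4962.3985 N (compression)
  F[0-2] = -243.6831 N (compression)
  F[1-2] = +382.8900 N (tension)
  Rx@0 = +3391.7100 N
  Ry@0 = +3836.0560 N
  Ry@2 = -295.3360 N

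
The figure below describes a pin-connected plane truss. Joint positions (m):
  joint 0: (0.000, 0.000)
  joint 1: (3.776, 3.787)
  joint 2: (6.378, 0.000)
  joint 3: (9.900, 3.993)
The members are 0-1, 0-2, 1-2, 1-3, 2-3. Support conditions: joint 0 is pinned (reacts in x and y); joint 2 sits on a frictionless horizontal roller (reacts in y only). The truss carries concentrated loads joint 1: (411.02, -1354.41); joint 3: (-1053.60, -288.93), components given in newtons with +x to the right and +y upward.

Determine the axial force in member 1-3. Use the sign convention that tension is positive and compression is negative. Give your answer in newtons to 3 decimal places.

-823.641

N=4 nodes, M=5 members, R=3 reactions → 2N=8, M+R=8
member 0 (0-1): L=5.3479, (cx,cy)=(0.7061,0.7081)
member 1 (0-2): L=6.3780, (cx,cy)=(1.0000,0.0000)
member 2 (1-2): L=4.5948, (cx,cy)=(0.5663,-0.8242)
member 3 (1-3): L=6.1275, (cx,cy)=(0.9994,0.0336)
member 4 (2-3): L=5.3243, (cx,cy)=(0.6615,0.7500)
solve A·x = −loads:
  F[0-1] = -1141.8302 N (compression)
  F[0-2] = +163.6407 N (tension)
  F[1-2] = -695.8630 N (compression)
  F[1-3] = -823.6406 N (compression)
  F[2-3] = -348.3417 N (compression)
  Rx@0 = +642.5800 N
  Ry@0 = +808.5694 N
  Ry@2 = +834.7706 N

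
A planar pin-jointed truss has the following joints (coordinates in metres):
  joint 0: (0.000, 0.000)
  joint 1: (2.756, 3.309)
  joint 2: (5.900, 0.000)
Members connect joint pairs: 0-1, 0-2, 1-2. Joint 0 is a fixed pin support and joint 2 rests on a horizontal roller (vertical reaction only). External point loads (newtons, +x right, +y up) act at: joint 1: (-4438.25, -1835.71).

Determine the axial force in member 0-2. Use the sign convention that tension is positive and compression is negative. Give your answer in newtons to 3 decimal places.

-1550.324

N=3 nodes, M=3 members, R=3 reactions → 2N=6, M+R=6
member 0 (0-1): L=4.3064, (cx,cy)=(0.6400,0.7684)
member 1 (0-2): L=5.9000, (cx,cy)=(1.0000,0.0000)
member 2 (1-2): L=4.5645, (cx,cy)=(0.6888,-0.7250)
solve A·x = −loads:
  F[0-1] = -4512.5331 N (compression)
  F[0-2] = -1550.3244 N (compression)
  F[1-2] = +2250.7572 N (tension)
  Rx@0 = +4438.2500 N
  Ry@0 = +3467.3969 N
  Ry@2 = -1631.6869 N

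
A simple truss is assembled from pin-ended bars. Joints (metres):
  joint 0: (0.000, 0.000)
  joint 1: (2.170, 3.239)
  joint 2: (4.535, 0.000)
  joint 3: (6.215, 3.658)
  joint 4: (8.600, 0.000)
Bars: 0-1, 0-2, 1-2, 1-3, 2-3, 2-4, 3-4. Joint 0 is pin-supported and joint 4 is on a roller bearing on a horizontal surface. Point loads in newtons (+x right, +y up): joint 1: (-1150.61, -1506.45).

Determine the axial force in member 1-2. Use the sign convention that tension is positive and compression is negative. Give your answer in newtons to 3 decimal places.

N=5 nodes, M=7 members, R=3 reactions → 2N=10, M+R=10
member 0 (0-1): L=3.8987, (cx,cy)=(0.5566,0.8308)
member 1 (0-2): L=4.5350, (cx,cy)=(1.0000,0.0000)
member 2 (1-2): L=4.0105, (cx,cy)=(0.5897,-0.8076)
member 3 (1-3): L=4.0666, (cx,cy)=(0.9947,0.1030)
member 4 (2-3): L=4.0253, (cx,cy)=(0.4174,0.9087)
member 5 (2-4): L=4.0650, (cx,cy)=(1.0000,0.0000)
member 6 (3-4): L=4.3668, (cx,cy)=(0.5462,-0.8377)
solve A·x = −loads:
  F[0-1] = -1877.3632 N (compression)
  F[0-2] = -105.6830 N (compression)
  F[1-2] = +73.8834 N (tension)
  F[1-3] = +62.4465 N (tension)
  F[2-3] = -65.6622 N (compression)
  F[2-4] = -34.7096 N (compression)
  F[3-4] = +63.5518 N (tension)
  Rx@0 = +1150.6100 N
  Ry@0 = +1559.6860 N
  Ry@4 = -53.2360 N

73.883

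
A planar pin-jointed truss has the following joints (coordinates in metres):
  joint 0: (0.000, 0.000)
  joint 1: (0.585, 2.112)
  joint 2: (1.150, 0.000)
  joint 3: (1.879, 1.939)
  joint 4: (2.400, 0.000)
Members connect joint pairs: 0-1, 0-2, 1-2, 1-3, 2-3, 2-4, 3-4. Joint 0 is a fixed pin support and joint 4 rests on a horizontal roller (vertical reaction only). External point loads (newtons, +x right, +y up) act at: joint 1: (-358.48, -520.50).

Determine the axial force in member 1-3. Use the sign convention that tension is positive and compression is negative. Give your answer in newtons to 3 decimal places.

116.789

N=5 nodes, M=7 members, R=3 reactions → 2N=10, M+R=10
member 0 (0-1): L=2.1915, (cx,cy)=(0.2669,0.9637)
member 1 (0-2): L=1.1500, (cx,cy)=(1.0000,0.0000)
member 2 (1-2): L=2.1863, (cx,cy)=(0.2584,-0.9660)
member 3 (1-3): L=1.3055, (cx,cy)=(0.9912,-0.1325)
member 4 (2-3): L=2.0715, (cx,cy)=(0.3519,0.9360)
member 5 (2-4): L=1.2500, (cx,cy)=(1.0000,0.0000)
member 6 (3-4): L=2.0078, (cx,cy)=(0.2595,-0.9657)
solve A·x = −loads:
  F[0-1] = -735.7896 N (compression)
  F[0-2] = -162.0700 N (compression)
  F[1-2] = +179.2018 N (tension)
  F[1-3] = +116.7886 N (tension)
  F[2-3] = -184.9450 N (compression)
  F[2-4] = -50.6734 N (compression)
  F[3-4] = +195.2797 N (tension)
  Rx@0 = +358.4800 N
  Ry@0 = +709.0905 N
  Ry@4 = -188.5905 N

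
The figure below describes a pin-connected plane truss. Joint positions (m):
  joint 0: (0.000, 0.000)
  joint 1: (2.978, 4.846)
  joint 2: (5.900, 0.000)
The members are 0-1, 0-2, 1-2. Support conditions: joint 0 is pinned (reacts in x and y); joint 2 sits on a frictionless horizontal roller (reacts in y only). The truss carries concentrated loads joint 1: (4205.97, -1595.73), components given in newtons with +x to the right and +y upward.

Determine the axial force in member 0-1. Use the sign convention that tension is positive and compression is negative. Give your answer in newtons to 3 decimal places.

3127.178

N=3 nodes, M=3 members, R=3 reactions → 2N=6, M+R=6
member 0 (0-1): L=5.6879, (cx,cy)=(0.5236,0.8520)
member 1 (0-2): L=5.9000, (cx,cy)=(1.0000,0.0000)
member 2 (1-2): L=5.6588, (cx,cy)=(0.5164,-0.8564)
solve A·x = −loads:
  F[0-1] = +3127.1784 N (tension)
  F[0-2] = +2568.6806 N (tension)
  F[1-2] = -4974.5382 N (compression)
  Rx@0 = -4205.9700 N
  Ry@0 = -2664.3064 N
  Ry@2 = +4260.0364 N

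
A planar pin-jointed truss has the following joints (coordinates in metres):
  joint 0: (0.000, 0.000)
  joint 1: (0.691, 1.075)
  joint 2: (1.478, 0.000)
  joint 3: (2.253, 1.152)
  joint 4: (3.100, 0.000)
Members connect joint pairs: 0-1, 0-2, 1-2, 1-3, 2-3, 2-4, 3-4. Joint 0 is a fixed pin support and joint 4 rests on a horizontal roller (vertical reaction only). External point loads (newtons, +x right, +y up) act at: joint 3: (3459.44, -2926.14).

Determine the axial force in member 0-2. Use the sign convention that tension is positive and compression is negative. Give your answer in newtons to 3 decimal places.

3146.995

N=5 nodes, M=7 members, R=3 reactions → 2N=10, M+R=10
member 0 (0-1): L=1.2779, (cx,cy)=(0.5407,0.8412)
member 1 (0-2): L=1.4780, (cx,cy)=(1.0000,0.0000)
member 2 (1-2): L=1.3323, (cx,cy)=(0.5907,-0.8069)
member 3 (1-3): L=1.5639, (cx,cy)=(0.9988,0.0492)
member 4 (2-3): L=1.3884, (cx,cy)=(0.5582,0.8297)
member 5 (2-4): L=1.6220, (cx,cy)=(1.0000,0.0000)
member 6 (3-4): L=1.4299, (cx,cy)=(0.5924,-0.8057)
solve A·x = −loads:
  F[0-1] = +577.8332 N (tension)
  F[0-2] = +3146.9951 N (tension)
  F[1-2] = -563.0053 N (compression)
  F[1-3] = +645.8025 N (tension)
  F[2-3] = +547.5112 N (tension)
  F[2-4] = +2508.8078 N (tension)
  F[3-4] = -4235.2487 N (compression)
  Rx@0 = -3459.4400 N
  Ry@0 = -486.0756 N
  Ry@4 = +3412.2156 N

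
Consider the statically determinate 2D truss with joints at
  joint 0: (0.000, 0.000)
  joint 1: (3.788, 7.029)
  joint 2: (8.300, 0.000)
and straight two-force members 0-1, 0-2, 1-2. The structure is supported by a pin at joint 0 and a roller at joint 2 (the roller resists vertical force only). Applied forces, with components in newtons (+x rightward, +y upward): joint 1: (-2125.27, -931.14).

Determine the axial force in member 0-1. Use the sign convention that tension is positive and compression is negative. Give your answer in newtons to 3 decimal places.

-2619.547

N=3 nodes, M=3 members, R=3 reactions → 2N=6, M+R=6
member 0 (0-1): L=7.9847, (cx,cy)=(0.4744,0.8803)
member 1 (0-2): L=8.3000, (cx,cy)=(1.0000,0.0000)
member 2 (1-2): L=8.3525, (cx,cy)=(0.5402,-0.8415)
solve A·x = −loads:
  F[0-1] = -2619.5468 N (compression)
  F[0-2] = -882.5413 N (compression)
  F[1-2] = +1633.7466 N (tension)
  Rx@0 = +2125.2700 N
  Ry@0 = +2306.0032 N
  Ry@2 = -1374.8632 N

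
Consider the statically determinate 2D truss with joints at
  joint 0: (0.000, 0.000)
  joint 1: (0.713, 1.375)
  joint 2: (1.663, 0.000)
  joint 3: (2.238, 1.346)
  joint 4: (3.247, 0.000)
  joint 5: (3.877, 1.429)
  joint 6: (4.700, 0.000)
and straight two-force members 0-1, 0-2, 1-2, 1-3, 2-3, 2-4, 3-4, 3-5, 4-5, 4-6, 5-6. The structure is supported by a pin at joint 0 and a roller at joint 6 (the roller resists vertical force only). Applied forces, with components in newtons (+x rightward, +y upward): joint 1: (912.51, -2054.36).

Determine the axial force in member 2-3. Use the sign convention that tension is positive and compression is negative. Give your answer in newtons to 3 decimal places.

602.414

N=7 nodes, M=11 members, R=3 reactions → 2N=14, M+R=14
member 0 (0-1): L=1.5489, (cx,cy)=(0.4603,0.8877)
member 1 (0-2): L=1.6630, (cx,cy)=(1.0000,0.0000)
member 2 (1-2): L=1.6713, (cx,cy)=(0.5684,-0.8227)
member 3 (1-3): L=1.5253, (cx,cy)=(0.9998,-0.0190)
member 4 (2-3): L=1.4637, (cx,cy)=(0.3928,0.9196)
member 5 (2-4): L=1.5840, (cx,cy)=(1.0000,0.0000)
member 6 (3-4): L=1.6822, (cx,cy)=(0.5998,-0.8001)
member 7 (3-5): L=1.6411, (cx,cy)=(0.9987,0.0506)
member 8 (4-5): L=1.5617, (cx,cy)=(0.4034,0.9150)
member 9 (4-6): L=1.4530, (cx,cy)=(1.0000,0.0000)
member 10 (5-6): L=1.6491, (cx,cy)=(0.4991,-0.8666)
solve A·x = −loads:
  F[0-1] = -1662.3601 N (compression)
  F[0-2] = +1677.7542 N (tension)
  F[1-2] = -673.3460 N (compression)
  F[1-3] = -1295.2370 N (compression)
  F[2-3] = +602.4140 N (tension)
  F[2-4] = +1058.3463 N (tension)
  F[3-4] = -761.2168 N (compression)
  F[3-5] = -602.5321 N (compression)
  F[4-5] = +665.6474 N (tension)
  F[4-6] = +333.2364 N (tension)
  F[5-6] = -667.7082 N (compression)
  Rx@0 = -912.5100 N
  Ry@0 = +1475.7515 N
  Ry@6 = +578.6085 N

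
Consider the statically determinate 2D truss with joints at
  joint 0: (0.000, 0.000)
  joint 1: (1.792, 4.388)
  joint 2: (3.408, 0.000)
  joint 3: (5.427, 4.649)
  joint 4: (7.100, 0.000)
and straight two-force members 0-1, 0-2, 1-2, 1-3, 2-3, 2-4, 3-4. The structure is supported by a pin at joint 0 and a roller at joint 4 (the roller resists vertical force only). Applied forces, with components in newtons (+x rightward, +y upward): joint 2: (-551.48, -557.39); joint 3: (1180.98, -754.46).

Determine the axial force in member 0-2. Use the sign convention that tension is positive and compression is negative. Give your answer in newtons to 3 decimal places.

504.667

N=5 nodes, M=7 members, R=3 reactions → 2N=10, M+R=10
member 0 (0-1): L=4.7398, (cx,cy)=(0.3781,0.9258)
member 1 (0-2): L=3.4080, (cx,cy)=(1.0000,0.0000)
member 2 (1-2): L=4.6761, (cx,cy)=(0.3456,-0.9384)
member 3 (1-3): L=3.6444, (cx,cy)=(0.9974,0.0716)
member 4 (2-3): L=5.0685, (cx,cy)=(0.3983,0.9172)
member 5 (2-4): L=3.6920, (cx,cy)=(1.0000,0.0000)
member 6 (3-4): L=4.9409, (cx,cy)=(0.3386,-0.9409)
solve A·x = −loads:
  F[0-1] = +330.1809 N (tension)
  F[0-2] = +504.6671 N (tension)
  F[1-2] = -308.0460 N (compression)
  F[1-3] = +231.8848 N (tension)
  F[2-3] = +922.8335 N (tension)
  F[2-4] = +582.0857 N (tension)
  F[3-4] = -1719.0711 N (compression)
  Rx@0 = -629.5000 N
  Ry@0 = -305.6733 N
  Ry@4 = +1617.5233 N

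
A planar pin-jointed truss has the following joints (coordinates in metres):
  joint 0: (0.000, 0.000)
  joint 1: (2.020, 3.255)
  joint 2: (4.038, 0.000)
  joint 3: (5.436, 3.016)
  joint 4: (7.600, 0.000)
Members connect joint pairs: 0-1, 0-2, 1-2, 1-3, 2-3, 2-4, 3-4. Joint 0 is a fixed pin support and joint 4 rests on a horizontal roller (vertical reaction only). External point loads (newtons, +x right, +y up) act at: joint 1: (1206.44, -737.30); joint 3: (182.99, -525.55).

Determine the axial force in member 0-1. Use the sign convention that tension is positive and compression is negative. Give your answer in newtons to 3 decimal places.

N=5 nodes, M=7 members, R=3 reactions → 2N=10, M+R=10
member 0 (0-1): L=3.8309, (cx,cy)=(0.5273,0.8497)
member 1 (0-2): L=4.0380, (cx,cy)=(1.0000,0.0000)
member 2 (1-2): L=3.8298, (cx,cy)=(0.5269,-0.8499)
member 3 (1-3): L=3.4244, (cx,cy)=(0.9976,-0.0698)
member 4 (2-3): L=3.3243, (cx,cy)=(0.4205,0.9073)
member 5 (2-4): L=3.5620, (cx,cy)=(1.0000,0.0000)
member 6 (3-4): L=3.7120, (cx,cy)=(0.5830,-0.8125)
solve A·x = −loads:
  F[0-1] = -119.6369 N (compression)
  F[0-2] = +1452.5143 N (tension)
  F[1-2] = -672.5611 N (compression)
  F[1-3] = -917.3750 N (compression)
  F[2-3] = +630.0422 N (tension)
  F[2-4] = +833.1664 N (tension)
  F[3-4] = -1429.1761 N (compression)
  Rx@0 = -1389.4300 N
  Ry@0 = +101.6532 N
  Ry@4 = +1161.1968 N

-119.637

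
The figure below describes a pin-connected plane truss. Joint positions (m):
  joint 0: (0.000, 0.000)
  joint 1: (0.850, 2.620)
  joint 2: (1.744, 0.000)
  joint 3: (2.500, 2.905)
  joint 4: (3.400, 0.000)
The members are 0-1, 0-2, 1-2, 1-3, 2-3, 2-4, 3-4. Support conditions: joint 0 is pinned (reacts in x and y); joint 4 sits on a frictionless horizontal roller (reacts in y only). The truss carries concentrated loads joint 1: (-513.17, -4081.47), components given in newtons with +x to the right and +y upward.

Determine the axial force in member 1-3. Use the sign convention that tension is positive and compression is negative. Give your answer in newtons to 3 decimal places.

-378.530

N=5 nodes, M=7 members, R=3 reactions → 2N=10, M+R=10
member 0 (0-1): L=2.7544, (cx,cy)=(0.3086,0.9512)
member 1 (0-2): L=1.7440, (cx,cy)=(1.0000,0.0000)
member 2 (1-2): L=2.7683, (cx,cy)=(0.3229,-0.9464)
member 3 (1-3): L=1.6744, (cx,cy)=(0.9854,0.1702)
member 4 (2-3): L=3.0018, (cx,cy)=(0.2519,0.9678)
member 5 (2-4): L=1.6560, (cx,cy)=(1.0000,0.0000)
member 6 (3-4): L=3.0412, (cx,cy)=(0.2959,-0.9552)
solve A·x = −loads:
  F[0-1] = -3633.9014 N (compression)
  F[0-2] = +608.2283 N (tension)
  F[1-2] = -728.3798 N (compression)
  F[1-3] = -378.5296 N (compression)
  F[2-3] = +712.3140 N (tension)
  F[2-4] = +193.6084 N (tension)
  F[3-4] = -654.2286 N (compression)
  Rx@0 = +513.1700 N
  Ry@0 = +3456.5453 N
  Ry@4 = +624.9247 N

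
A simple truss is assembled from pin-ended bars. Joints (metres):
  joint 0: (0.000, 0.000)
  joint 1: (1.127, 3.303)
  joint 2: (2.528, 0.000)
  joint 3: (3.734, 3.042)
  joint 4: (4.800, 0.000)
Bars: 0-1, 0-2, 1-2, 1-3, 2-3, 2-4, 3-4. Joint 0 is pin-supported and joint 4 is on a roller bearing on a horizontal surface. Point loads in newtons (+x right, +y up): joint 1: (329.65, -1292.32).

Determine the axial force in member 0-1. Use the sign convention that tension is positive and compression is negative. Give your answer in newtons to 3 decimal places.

N=5 nodes, M=7 members, R=3 reactions → 2N=10, M+R=10
member 0 (0-1): L=3.4900, (cx,cy)=(0.3229,0.9464)
member 1 (0-2): L=2.5280, (cx,cy)=(1.0000,0.0000)
member 2 (1-2): L=3.5878, (cx,cy)=(0.3905,-0.9206)
member 3 (1-3): L=2.6200, (cx,cy)=(0.9950,-0.0996)
member 4 (2-3): L=3.2723, (cx,cy)=(0.3685,0.9296)
member 5 (2-4): L=2.2720, (cx,cy)=(1.0000,0.0000)
member 6 (3-4): L=3.2234, (cx,cy)=(0.3307,-0.9437)
solve A·x = −loads:
  F[0-1] = -805.1921 N (compression)
  F[0-2] = +589.6665 N (tension)
  F[1-2] = -534.5701 N (compression)
  F[1-3] = -382.8289 N (compression)
  F[2-3] = +529.3939 N (tension)
  F[2-4] = +185.8198 N (tension)
  F[3-4] = -561.8821 N (compression)
  Rx@0 = -329.6500 N
  Ry@0 = +762.0536 N
  Ry@4 = +530.2664 N

-805.192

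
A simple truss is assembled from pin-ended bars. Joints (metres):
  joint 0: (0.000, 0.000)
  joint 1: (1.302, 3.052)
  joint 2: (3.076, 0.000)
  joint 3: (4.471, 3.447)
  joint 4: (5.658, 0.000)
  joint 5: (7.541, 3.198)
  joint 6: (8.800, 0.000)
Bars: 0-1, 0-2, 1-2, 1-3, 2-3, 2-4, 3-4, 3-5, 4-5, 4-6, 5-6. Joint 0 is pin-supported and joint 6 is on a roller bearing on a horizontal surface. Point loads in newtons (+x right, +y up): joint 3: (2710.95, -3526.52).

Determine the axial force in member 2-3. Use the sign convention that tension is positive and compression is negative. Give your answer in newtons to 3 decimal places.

N=7 nodes, M=11 members, R=3 reactions → 2N=14, M+R=14
member 0 (0-1): L=3.3181, (cx,cy)=(0.3924,0.9198)
member 1 (0-2): L=3.0760, (cx,cy)=(1.0000,0.0000)
member 2 (1-2): L=3.5301, (cx,cy)=(0.5025,-0.8646)
member 3 (1-3): L=3.1935, (cx,cy)=(0.9923,0.1237)
member 4 (2-3): L=3.7186, (cx,cy)=(0.3751,0.9270)
member 5 (2-4): L=2.5820, (cx,cy)=(1.0000,0.0000)
member 6 (3-4): L=3.6457, (cx,cy)=(0.3256,-0.9455)
member 7 (3-5): L=3.0801, (cx,cy)=(0.9967,-0.0808)
member 8 (4-5): L=3.7112, (cx,cy)=(0.5074,0.8617)
member 9 (4-6): L=3.1420, (cx,cy)=(1.0000,0.0000)
member 10 (5-6): L=3.4369, (cx,cy)=(0.3663,-0.9305)
solve A·x = −loads:
  F[0-1] = -731.5906 N (compression)
  F[0-2] = +2998.0197 N (tension)
  F[1-2] = +687.1617 N (tension)
  F[1-3] = -637.2839 N (compression)
  F[2-3] = -640.8985 N (compression)
  F[2-4] = +3583.7690 N (tension)
  F[3-4] = -2788.5196 N (compression)
  F[3-5] = -2684.6326 N (compression)
  F[4-5] = +3059.6652 N (tension)
  F[4-6] = +1123.4170 N (tension)
  F[5-6] = -3066.7771 N (compression)
  Rx@0 = -2710.9500 N
  Ry@0 = +672.9160 N
  Ry@6 = +2853.6040 N

-640.899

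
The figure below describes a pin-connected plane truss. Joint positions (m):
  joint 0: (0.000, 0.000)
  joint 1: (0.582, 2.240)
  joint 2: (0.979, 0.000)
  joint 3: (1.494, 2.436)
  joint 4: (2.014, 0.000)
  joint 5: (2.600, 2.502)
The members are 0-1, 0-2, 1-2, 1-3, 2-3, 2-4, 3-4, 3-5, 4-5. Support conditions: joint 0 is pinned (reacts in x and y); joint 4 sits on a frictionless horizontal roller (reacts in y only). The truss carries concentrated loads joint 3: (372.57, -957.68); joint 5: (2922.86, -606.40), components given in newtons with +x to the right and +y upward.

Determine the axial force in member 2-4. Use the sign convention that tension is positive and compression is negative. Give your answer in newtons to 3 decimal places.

835.549

N=6 nodes, M=9 members, R=3 reactions → 2N=12, M+R=12
member 0 (0-1): L=2.3144, (cx,cy)=(0.2515,0.9679)
member 1 (0-2): L=0.9790, (cx,cy)=(1.0000,0.0000)
member 2 (1-2): L=2.2749, (cx,cy)=(0.1745,-0.9847)
member 3 (1-3): L=0.9328, (cx,cy)=(0.9777,0.2101)
member 4 (2-3): L=2.4898, (cx,cy)=(0.2068,0.9784)
member 5 (2-4): L=1.0350, (cx,cy)=(1.0000,0.0000)
member 6 (3-4): L=2.4909, (cx,cy)=(0.2088,-0.9780)
member 7 (3-5): L=1.1080, (cx,cy)=(0.9982,0.0596)
member 8 (4-5): L=2.5697, (cx,cy)=(0.2280,0.9737)
solve A·x = −loads:
  F[0-1] = +4144.0614 N (tension)
  F[0-2] = +2253.3148 N (tension)
  F[1-2] = -3704.8285 N (compression)
  F[1-3] = +1727.2112 N (tension)
  F[2-3] = +3728.6100 N (tension)
  F[2-4] = +835.5490 N (tension)
  F[3-4] = -4890.8441 N (compression)
  F[3-5] = +3113.8597 N (tension)
  F[4-5] = -813.3178 N (compression)
  Rx@0 = -3295.4300 N
  Ry@0 = -4010.8903 N
  Ry@4 = +5574.9703 N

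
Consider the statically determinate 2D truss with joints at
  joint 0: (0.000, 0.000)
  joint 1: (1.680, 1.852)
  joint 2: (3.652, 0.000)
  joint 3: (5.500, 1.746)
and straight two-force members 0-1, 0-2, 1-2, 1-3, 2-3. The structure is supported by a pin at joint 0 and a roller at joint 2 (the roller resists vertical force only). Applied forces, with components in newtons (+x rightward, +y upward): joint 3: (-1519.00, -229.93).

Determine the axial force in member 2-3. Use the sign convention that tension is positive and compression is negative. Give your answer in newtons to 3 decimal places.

-384.875

N=4 nodes, M=5 members, R=3 reactions → 2N=8, M+R=8
member 0 (0-1): L=2.5005, (cx,cy)=(0.6719,0.7407)
member 1 (0-2): L=3.6520, (cx,cy)=(1.0000,0.0000)
member 2 (1-2): L=2.7053, (cx,cy)=(0.7289,-0.6846)
member 3 (1-3): L=3.8215, (cx,cy)=(0.9996,-0.0277)
member 4 (2-3): L=2.5424, (cx,cy)=(0.7269,0.6868)
solve A·x = −loads:
  F[0-1] = -823.4171 N (compression)
  F[0-2] = -965.7657 N (compression)
  F[1-2] = +941.1056 N (tension)
  F[1-3] = -1239.7185 N (compression)
  F[2-3] = -384.8746 N (compression)
  Rx@0 = +1519.0000 N
  Ry@0 = +609.8750 N
  Ry@2 = -379.9450 N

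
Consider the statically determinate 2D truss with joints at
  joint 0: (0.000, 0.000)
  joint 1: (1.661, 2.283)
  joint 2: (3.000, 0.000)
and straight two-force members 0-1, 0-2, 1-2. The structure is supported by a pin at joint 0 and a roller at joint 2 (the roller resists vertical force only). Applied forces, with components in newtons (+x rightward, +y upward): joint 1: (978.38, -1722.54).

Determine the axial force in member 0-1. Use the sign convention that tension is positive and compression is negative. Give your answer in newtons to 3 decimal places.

N=3 nodes, M=3 members, R=3 reactions → 2N=6, M+R=6
member 0 (0-1): L=2.8233, (cx,cy)=(0.5883,0.8086)
member 1 (0-2): L=3.0000, (cx,cy)=(1.0000,0.0000)
member 2 (1-2): L=2.6467, (cx,cy)=(0.5059,-0.8626)
solve A·x = −loads:
  F[0-1] = -30.0259 N (compression)
  F[0-2] = +996.0448 N (tension)
  F[1-2] = -1968.8049 N (compression)
  Rx@0 = -978.3800 N
  Ry@0 = +24.2798 N
  Ry@2 = +1698.2602 N

-30.026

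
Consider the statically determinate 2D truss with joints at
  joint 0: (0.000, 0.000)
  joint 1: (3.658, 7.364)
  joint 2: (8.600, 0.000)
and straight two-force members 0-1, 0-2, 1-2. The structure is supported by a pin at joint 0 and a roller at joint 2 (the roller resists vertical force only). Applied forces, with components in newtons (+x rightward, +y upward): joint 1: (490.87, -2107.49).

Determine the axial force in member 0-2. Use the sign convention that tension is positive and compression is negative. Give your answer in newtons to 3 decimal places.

N=3 nodes, M=3 members, R=3 reactions → 2N=6, M+R=6
member 0 (0-1): L=8.2225, (cx,cy)=(0.4449,0.8956)
member 1 (0-2): L=8.6000, (cx,cy)=(1.0000,0.0000)
member 2 (1-2): L=8.8686, (cx,cy)=(0.5572,-0.8303)
solve A·x = −loads:
  F[0-1] = -882.9357 N (compression)
  F[0-2] = +883.6678 N (tension)
  F[1-2] = -1585.7722 N (compression)
  Rx@0 = -490.8700 N
  Ry@0 = +790.7499 N
  Ry@2 = +1316.7401 N

883.668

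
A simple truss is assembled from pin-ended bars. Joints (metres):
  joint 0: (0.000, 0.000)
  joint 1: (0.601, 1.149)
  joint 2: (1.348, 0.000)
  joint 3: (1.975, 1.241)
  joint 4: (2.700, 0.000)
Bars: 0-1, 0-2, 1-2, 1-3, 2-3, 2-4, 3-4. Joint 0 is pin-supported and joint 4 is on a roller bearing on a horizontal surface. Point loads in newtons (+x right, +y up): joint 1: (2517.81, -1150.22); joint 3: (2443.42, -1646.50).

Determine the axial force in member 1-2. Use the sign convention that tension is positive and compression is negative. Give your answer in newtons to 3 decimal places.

N=5 nodes, M=7 members, R=3 reactions → 2N=10, M+R=10
member 0 (0-1): L=1.2967, (cx,cy)=(0.4635,0.8861)
member 1 (0-2): L=1.3480, (cx,cy)=(1.0000,0.0000)
member 2 (1-2): L=1.3705, (cx,cy)=(0.5451,-0.8384)
member 3 (1-3): L=1.3771, (cx,cy)=(0.9978,0.0668)
member 4 (2-3): L=1.3904, (cx,cy)=(0.4509,0.8925)
member 5 (2-4): L=1.3520, (cx,cy)=(1.0000,0.0000)
member 6 (3-4): L=1.4373, (cx,cy)=(0.5044,-0.8635)
solve A·x = −loads:
  F[0-1] = +968.5453 N (tension)
  F[0-2] = +4512.3207 N (tension)
  F[1-2] = -2454.0000 N (compression)
  F[1-3] = -732.9480 N (compression)
  F[2-3] = +2305.1025 N (tension)
  F[2-4] = +2135.2453 N (tension)
  F[3-4] = -4232.9587 N (compression)
  Rx@0 = -4961.2300 N
  Ry@0 = -858.2310 N
  Ry@4 = +3654.9510 N

-2454.000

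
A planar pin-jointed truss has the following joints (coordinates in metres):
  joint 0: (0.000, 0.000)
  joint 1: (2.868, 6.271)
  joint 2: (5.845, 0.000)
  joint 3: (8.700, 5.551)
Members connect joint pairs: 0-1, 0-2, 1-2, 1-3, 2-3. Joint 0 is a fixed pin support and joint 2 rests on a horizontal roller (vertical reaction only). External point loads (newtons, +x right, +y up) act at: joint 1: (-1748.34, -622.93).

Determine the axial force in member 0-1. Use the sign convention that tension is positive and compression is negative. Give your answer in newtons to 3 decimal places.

N=4 nodes, M=5 members, R=3 reactions → 2N=8, M+R=8
member 0 (0-1): L=6.8957, (cx,cy)=(0.4159,0.9094)
member 1 (0-2): L=5.8450, (cx,cy)=(1.0000,0.0000)
member 2 (1-2): L=6.9418, (cx,cy)=(0.4289,-0.9034)
member 3 (1-3): L=5.8763, (cx,cy)=(0.9925,-0.1225)
member 4 (2-3): L=6.2422, (cx,cy)=(0.4574,0.8893)
solve A·x = −loads:
  F[0-1] = -2411.5064 N (compression)
  F[0-2] = -745.3690 N (compression)
  F[1-2] = +1738.0483 N (tension)
  F[1-3] = -0.0000 N (tension)
  F[2-3] = +0.0000 N (tension)
  Rx@0 = +1748.3400 N
  Ry@0 = +2193.0373 N
  Ry@2 = -1570.1073 N

-2411.506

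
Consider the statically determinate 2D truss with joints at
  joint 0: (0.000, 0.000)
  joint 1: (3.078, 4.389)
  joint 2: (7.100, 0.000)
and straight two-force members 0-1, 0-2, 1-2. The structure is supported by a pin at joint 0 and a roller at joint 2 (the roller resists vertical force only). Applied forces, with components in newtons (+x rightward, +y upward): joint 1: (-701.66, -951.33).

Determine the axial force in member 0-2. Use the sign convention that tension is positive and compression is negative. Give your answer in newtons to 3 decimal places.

N=3 nodes, M=3 members, R=3 reactions → 2N=6, M+R=6
member 0 (0-1): L=5.3607, (cx,cy)=(0.5742,0.8187)
member 1 (0-2): L=7.1000, (cx,cy)=(1.0000,0.0000)
member 2 (1-2): L=5.9531, (cx,cy)=(0.6756,-0.7373)
solve A·x = −loads:
  F[0-1] = -1187.9989 N (compression)
  F[0-2] = -19.5398 N (compression)
  F[1-2] = +28.9218 N (tension)
  Rx@0 = +701.6600 N
  Ry@0 = +972.6528 N
  Ry@2 = -21.3228 N

-19.540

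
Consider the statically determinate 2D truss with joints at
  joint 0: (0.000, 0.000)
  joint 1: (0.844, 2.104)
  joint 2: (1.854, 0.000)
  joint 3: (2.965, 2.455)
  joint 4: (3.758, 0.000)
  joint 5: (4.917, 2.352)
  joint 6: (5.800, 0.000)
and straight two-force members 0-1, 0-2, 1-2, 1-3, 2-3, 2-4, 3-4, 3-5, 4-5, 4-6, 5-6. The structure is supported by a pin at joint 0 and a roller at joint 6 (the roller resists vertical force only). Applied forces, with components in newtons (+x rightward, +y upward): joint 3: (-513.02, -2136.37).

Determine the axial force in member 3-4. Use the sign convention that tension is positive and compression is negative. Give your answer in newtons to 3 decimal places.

-878.437

N=7 nodes, M=11 members, R=3 reactions → 2N=14, M+R=14
member 0 (0-1): L=2.2670, (cx,cy)=(0.3723,0.9281)
member 1 (0-2): L=1.8540, (cx,cy)=(1.0000,0.0000)
member 2 (1-2): L=2.3339, (cx,cy)=(0.4328,-0.9015)
member 3 (1-3): L=2.1498, (cx,cy)=(0.9866,0.1633)
member 4 (2-3): L=2.6947, (cx,cy)=(0.4123,0.9111)
member 5 (2-4): L=1.9040, (cx,cy)=(1.0000,0.0000)
member 6 (3-4): L=2.5799, (cx,cy)=(0.3074,-0.9516)
member 7 (3-5): L=1.9547, (cx,cy)=(0.9986,-0.0527)
member 8 (4-5): L=2.6221, (cx,cy)=(0.4420,0.8970)
member 9 (4-6): L=2.0420, (cx,cy)=(1.0000,0.0000)
member 10 (5-6): L=2.5123, (cx,cy)=(0.3515,-0.9362)
solve A·x = −loads:
  F[0-1] = -1359.0957 N (compression)
  F[0-2] = -7.0244 N (compression)
  F[1-2] = +1210.1779 N (tension)
  F[1-3] = -1043.7157 N (compression)
  F[2-3] = -1197.5032 N (compression)
  F[2-4] = +1010.4126 N (tension)
  F[3-4] = -878.4366 N (compression)
  F[3-5] = -741.4318 N (compression)
  F[4-5] = +931.8892 N (tension)
  F[4-6] = +328.4888 N (tension)
  F[5-6] = -934.6077 N (compression)
  Rx@0 = +513.0200 N
  Ry@0 = +1261.3919 N
  Ry@6 = +874.9781 N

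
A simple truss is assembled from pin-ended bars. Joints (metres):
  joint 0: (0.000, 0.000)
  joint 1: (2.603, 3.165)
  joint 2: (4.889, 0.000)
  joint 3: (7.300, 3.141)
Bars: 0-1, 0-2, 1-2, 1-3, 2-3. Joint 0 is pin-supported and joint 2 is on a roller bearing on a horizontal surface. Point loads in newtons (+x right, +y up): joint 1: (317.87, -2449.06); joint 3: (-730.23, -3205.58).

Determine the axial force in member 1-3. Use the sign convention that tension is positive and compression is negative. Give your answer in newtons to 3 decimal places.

1723.603

N=4 nodes, M=5 members, R=3 reactions → 2N=8, M+R=8
member 0 (0-1): L=4.0979, (cx,cy)=(0.6352,0.7723)
member 1 (0-2): L=4.8890, (cx,cy)=(1.0000,0.0000)
member 2 (1-2): L=3.9042, (cx,cy)=(0.5855,-0.8107)
member 3 (1-3): L=4.6971, (cx,cy)=(1.0000,-0.0051)
member 4 (2-3): L=3.9596, (cx,cy)=(0.6089,0.7933)
solve A·x = −loads:
  F[0-1] = +223.1220 N (tension)
  F[0-2] = -554.0877 N (compression)
  F[1-2] = -3244.5138 N (compression)
  F[1-3] = +1723.6034 N (tension)
  F[2-3] = -4029.9561 N (compression)
  Rx@0 = +412.3600 N
  Ry@0 = -172.3273 N
  Ry@2 = +5826.9673 N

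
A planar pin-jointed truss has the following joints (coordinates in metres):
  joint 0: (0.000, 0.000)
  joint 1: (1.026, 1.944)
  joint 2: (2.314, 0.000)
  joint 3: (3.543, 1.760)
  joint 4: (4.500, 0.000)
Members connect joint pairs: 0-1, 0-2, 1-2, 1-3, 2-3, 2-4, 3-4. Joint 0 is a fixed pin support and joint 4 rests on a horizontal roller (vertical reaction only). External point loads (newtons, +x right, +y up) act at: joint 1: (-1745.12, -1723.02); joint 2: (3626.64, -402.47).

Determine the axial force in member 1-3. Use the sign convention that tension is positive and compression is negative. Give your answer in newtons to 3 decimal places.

N=5 nodes, M=7 members, R=3 reactions → 2N=10, M+R=10
member 0 (0-1): L=2.1981, (cx,cy)=(0.4668,0.8844)
member 1 (0-2): L=2.3140, (cx,cy)=(1.0000,0.0000)
member 2 (1-2): L=2.3320, (cx,cy)=(0.5523,-0.8336)
member 3 (1-3): L=2.5237, (cx,cy)=(0.9973,-0.0729)
member 4 (2-3): L=2.1466, (cx,cy)=(0.5725,0.8199)
member 5 (2-4): L=2.1860, (cx,cy)=(1.0000,0.0000)
member 6 (3-4): L=2.0034, (cx,cy)=(0.4777,-0.8785)
solve A·x = −loads:
  F[0-1] = -2577.5820 N (compression)
  F[0-2] = +3084.6286 N (tension)
  F[1-2] = +651.6598 N (tension)
  F[1-3] = +182.5706 N (tension)
  F[2-3] = -171.6983 N (compression)
  F[2-4] = -83.7833 N (compression)
  F[3-4] = +175.3899 N (tension)
  Rx@0 = -1881.5200 N
  Ry@0 = +2279.5743 N
  Ry@4 = -154.0843 N

182.571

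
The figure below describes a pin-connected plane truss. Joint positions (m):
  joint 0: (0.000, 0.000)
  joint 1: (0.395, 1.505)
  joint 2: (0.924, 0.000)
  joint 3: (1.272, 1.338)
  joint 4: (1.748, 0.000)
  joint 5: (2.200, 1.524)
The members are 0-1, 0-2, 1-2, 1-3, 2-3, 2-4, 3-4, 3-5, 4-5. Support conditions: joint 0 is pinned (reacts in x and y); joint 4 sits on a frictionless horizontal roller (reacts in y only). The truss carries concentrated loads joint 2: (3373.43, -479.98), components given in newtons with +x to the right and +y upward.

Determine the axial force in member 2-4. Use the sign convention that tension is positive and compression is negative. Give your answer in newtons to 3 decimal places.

N=6 nodes, M=9 members, R=3 reactions → 2N=12, M+R=12
member 0 (0-1): L=1.5560, (cx,cy)=(0.2539,0.9672)
member 1 (0-2): L=0.9240, (cx,cy)=(1.0000,0.0000)
member 2 (1-2): L=1.5953, (cx,cy)=(0.3316,-0.9434)
member 3 (1-3): L=0.8928, (cx,cy)=(0.9823,-0.1871)
member 4 (2-3): L=1.3825, (cx,cy)=(0.2517,0.9678)
member 5 (2-4): L=0.8240, (cx,cy)=(1.0000,0.0000)
member 6 (3-4): L=1.4201, (cx,cy)=(0.3352,-0.9422)
member 7 (3-5): L=0.9465, (cx,cy)=(0.9805,0.1965)
member 8 (4-5): L=1.5896, (cx,cy)=(0.2843,0.9587)
solve A·x = −loads:
  F[0-1] = -233.9237 N (compression)
  F[0-2] = +3432.8140 N (tension)
  F[1-2] = +269.8807 N (tension)
  F[1-3] = -151.5534 N (compression)
  F[2-3] = +232.8678 N (tension)
  F[2-4] = +90.2619 N (tension)
  F[3-4] = -269.2968 N (compression)
  F[3-5] = -0.0000 N (tension)
  F[4-5] = -0.0000 N (tension)
  Rx@0 = -3373.4300 N
  Ry@0 = +226.2606 N
  Ry@4 = +253.7194 N

90.262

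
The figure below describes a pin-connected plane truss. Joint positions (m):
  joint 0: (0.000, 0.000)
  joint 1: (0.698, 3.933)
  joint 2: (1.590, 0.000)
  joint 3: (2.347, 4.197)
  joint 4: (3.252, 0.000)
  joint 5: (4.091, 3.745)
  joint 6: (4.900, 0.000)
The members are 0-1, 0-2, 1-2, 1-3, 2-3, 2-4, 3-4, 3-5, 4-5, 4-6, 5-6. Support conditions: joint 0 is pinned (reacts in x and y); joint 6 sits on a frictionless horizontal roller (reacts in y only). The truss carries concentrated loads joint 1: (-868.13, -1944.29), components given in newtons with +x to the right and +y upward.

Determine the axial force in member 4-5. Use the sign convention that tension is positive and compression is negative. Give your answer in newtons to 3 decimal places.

N=7 nodes, M=11 members, R=3 reactions → 2N=14, M+R=14
member 0 (0-1): L=3.9945, (cx,cy)=(0.1747,0.9846)
member 1 (0-2): L=1.5900, (cx,cy)=(1.0000,0.0000)
member 2 (1-2): L=4.0329, (cx,cy)=(0.2212,-0.9752)
member 3 (1-3): L=1.6700, (cx,cy)=(0.9874,0.1581)
member 4 (2-3): L=4.2647, (cx,cy)=(0.1775,0.9841)
member 5 (2-4): L=1.6620, (cx,cy)=(1.0000,0.0000)
member 6 (3-4): L=4.2935, (cx,cy)=(0.2108,-0.9775)
member 7 (3-5): L=1.8016, (cx,cy)=(0.9680,-0.2509)
member 8 (4-5): L=3.8378, (cx,cy)=(0.2186,0.9758)
member 9 (4-6): L=1.6480, (cx,cy)=(1.0000,0.0000)
member 10 (5-6): L=3.8314, (cx,cy)=(0.2112,-0.9775)
solve A·x = −loads:
  F[0-1] = -2401.0775 N (compression)
  F[0-2] = -448.5606 N (compression)
  F[1-2] = +486.4806 N (tension)
  F[1-3] = +345.3020 N (tension)
  F[2-3] = -482.0872 N (compression)
  F[2-4] = -255.3882 N (compression)
  F[3-4] = +383.1988 N (tension)
  F[3-5] = +180.3848 N (tension)
  F[4-5] = -383.8745 N (compression)
  F[4-6] = -90.6955 N (compression)
  F[5-6] = +429.5295 N (tension)
  Rx@0 = +868.1300 N
  Ry@0 = +2364.1351 N
  Ry@6 = -419.8451 N

-383.875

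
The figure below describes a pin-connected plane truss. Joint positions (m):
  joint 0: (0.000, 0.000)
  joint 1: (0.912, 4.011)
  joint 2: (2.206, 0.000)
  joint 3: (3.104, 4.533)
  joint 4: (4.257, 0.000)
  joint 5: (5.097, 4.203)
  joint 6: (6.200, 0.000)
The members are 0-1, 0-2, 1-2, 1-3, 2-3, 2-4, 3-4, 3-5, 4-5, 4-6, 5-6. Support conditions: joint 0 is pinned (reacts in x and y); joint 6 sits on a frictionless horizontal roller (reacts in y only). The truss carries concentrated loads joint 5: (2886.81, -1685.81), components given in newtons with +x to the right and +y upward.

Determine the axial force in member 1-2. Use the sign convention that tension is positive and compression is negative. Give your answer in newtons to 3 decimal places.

-1529.389

N=7 nodes, M=11 members, R=3 reactions → 2N=14, M+R=14
member 0 (0-1): L=4.1134, (cx,cy)=(0.2217,0.9751)
member 1 (0-2): L=2.2060, (cx,cy)=(1.0000,0.0000)
member 2 (1-2): L=4.2146, (cx,cy)=(0.3070,-0.9517)
member 3 (1-3): L=2.2533, (cx,cy)=(0.9728,0.2317)
member 4 (2-3): L=4.6211, (cx,cy)=(0.1943,0.9809)
member 5 (2-4): L=2.0510, (cx,cy)=(1.0000,0.0000)
member 6 (3-4): L=4.6773, (cx,cy)=(0.2465,-0.9691)
member 7 (3-5): L=2.0201, (cx,cy)=(0.9866,-0.1634)
member 8 (4-5): L=4.2861, (cx,cy)=(0.1960,0.9806)
member 9 (4-6): L=1.9430, (cx,cy)=(1.0000,0.0000)
member 10 (5-6): L=4.3453, (cx,cy)=(0.2538,-0.9672)
solve A·x = −loads:
  F[0-1] = +1699.3616 N (tension)
  F[0-2] = +2510.0349 N (tension)
  F[1-2] = -1529.3895 N (compression)
  F[1-3] = +870.0115 N (tension)
  F[2-3] = +1483.8053 N (tension)
  F[2-4] = +1752.1232 N (tension)
  F[3-4] = -1987.3959 N (compression)
  F[3-5] = +1646.7150 N (tension)
  F[4-5] = +1964.1562 N (tension)
  F[4-6] = +877.2765 N (tension)
  F[5-6] = -3456.0728 N (compression)
  Rx@0 = -2886.8100 N
  Ry@0 = -1657.0668 N
  Ry@6 = +3342.8768 N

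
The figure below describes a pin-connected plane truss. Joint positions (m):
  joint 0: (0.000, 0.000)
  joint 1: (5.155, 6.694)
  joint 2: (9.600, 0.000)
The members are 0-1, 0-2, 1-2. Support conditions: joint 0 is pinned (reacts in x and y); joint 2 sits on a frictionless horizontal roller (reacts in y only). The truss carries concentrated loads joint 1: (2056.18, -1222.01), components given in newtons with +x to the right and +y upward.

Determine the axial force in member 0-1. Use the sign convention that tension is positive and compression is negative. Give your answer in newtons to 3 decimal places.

N=3 nodes, M=3 members, R=3 reactions → 2N=6, M+R=6
member 0 (0-1): L=8.4489, (cx,cy)=(0.6101,0.7923)
member 1 (0-2): L=9.6000, (cx,cy)=(1.0000,0.0000)
member 2 (1-2): L=8.0354, (cx,cy)=(0.5532,-0.8331)
solve A·x = −loads:
  F[0-1] = +1095.4787 N (tension)
  F[0-2] = +1387.7850 N (tension)
  F[1-2] = -2508.7532 N (compression)
  Rx@0 = -2056.1800 N
  Ry@0 = -867.9411 N
  Ry@2 = +2089.9511 N

1095.479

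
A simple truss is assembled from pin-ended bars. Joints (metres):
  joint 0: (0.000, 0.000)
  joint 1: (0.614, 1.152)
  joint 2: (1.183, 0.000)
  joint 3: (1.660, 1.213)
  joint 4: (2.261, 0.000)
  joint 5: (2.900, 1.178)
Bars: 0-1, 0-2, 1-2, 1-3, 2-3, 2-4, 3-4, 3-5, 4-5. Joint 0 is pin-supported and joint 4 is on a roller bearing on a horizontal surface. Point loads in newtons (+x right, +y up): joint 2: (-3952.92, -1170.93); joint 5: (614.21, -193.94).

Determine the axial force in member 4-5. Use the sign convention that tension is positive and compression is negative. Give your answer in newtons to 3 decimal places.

-197.883

N=6 nodes, M=9 members, R=3 reactions → 2N=12, M+R=12
member 0 (0-1): L=1.3054, (cx,cy)=(0.4703,0.8825)
member 1 (0-2): L=1.1830, (cx,cy)=(1.0000,0.0000)
member 2 (1-2): L=1.2849, (cx,cy)=(0.4428,-0.8966)
member 3 (1-3): L=1.0478, (cx,cy)=(0.9983,0.0582)
member 4 (2-3): L=1.3034, (cx,cy)=(0.3660,0.9306)
member 5 (2-4): L=1.0780, (cx,cy)=(1.0000,0.0000)
member 6 (3-4): L=1.3537, (cx,cy)=(0.4440,-0.8960)
member 7 (3-5): L=1.2405, (cx,cy)=(0.9996,-0.0282)
member 8 (4-5): L=1.3402, (cx,cy)=(0.4768,0.8790)
solve A·x = −loads:
  F[0-1] = -207.8876 N (compression)
  F[0-2] = -3240.9302 N (compression)
  F[1-2] = +192.7041 N (tension)
  F[1-3] = -183.4299 N (compression)
  F[2-3] = +1072.5553 N (tension)
  F[2-4] = +404.8155 N (tension)
  F[3-4] = -1124.3537 N (compression)
  F[3-5] = +708.8452 N (tension)
  F[4-5] = -197.8830 N (compression)
  Rx@0 = +3338.7100 N
  Ry@0 = +183.4567 N
  Ry@4 = +1181.4133 N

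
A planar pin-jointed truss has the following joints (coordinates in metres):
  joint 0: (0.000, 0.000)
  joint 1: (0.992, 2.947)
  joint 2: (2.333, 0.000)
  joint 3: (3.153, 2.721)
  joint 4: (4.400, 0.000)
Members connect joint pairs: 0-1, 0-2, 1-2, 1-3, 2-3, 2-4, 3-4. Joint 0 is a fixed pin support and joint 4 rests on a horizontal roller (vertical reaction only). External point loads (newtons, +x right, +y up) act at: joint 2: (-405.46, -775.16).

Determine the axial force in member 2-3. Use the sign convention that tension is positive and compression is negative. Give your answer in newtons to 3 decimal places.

396.208

N=5 nodes, M=7 members, R=3 reactions → 2N=10, M+R=10
member 0 (0-1): L=3.1095, (cx,cy)=(0.3190,0.9477)
member 1 (0-2): L=2.3330, (cx,cy)=(1.0000,0.0000)
member 2 (1-2): L=3.2378, (cx,cy)=(0.4142,-0.9102)
member 3 (1-3): L=2.1728, (cx,cy)=(0.9946,-0.1040)
member 4 (2-3): L=2.8419, (cx,cy)=(0.2885,0.9575)
member 5 (2-4): L=2.0670, (cx,cy)=(1.0000,0.0000)
member 6 (3-4): L=2.9931, (cx,cy)=(0.4166,-0.9091)
solve A·x = −loads:
  F[0-1] = -384.2262 N (compression)
  F[0-2] = -282.8825 N (compression)
  F[1-2] = +434.8553 N (tension)
  F[1-3] = -304.3345 N (compression)
  F[2-3] = +396.2078 N (tension)
  F[2-4] = +188.3611 N (tension)
  F[3-4] = -452.1172 N (compression)
  Rx@0 = +405.4600 N
  Ry@0 = +364.1490 N
  Ry@4 = +411.0110 N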